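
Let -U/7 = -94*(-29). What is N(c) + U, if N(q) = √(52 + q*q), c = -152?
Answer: -19082 + 2*√5789 ≈ -18930.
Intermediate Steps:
N(q) = √(52 + q²)
U = -19082 (U = -(-658)*(-29) = -7*2726 = -19082)
N(c) + U = √(52 + (-152)²) - 19082 = √(52 + 23104) - 19082 = √23156 - 19082 = 2*√5789 - 19082 = -19082 + 2*√5789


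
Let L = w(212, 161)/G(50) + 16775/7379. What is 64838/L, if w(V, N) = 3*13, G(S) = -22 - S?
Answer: 11482550448/306673 ≈ 37442.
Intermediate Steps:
w(V, N) = 39
L = 306673/177096 (L = 39/(-22 - 1*50) + 16775/7379 = 39/(-22 - 50) + 16775*(1/7379) = 39/(-72) + 16775/7379 = 39*(-1/72) + 16775/7379 = -13/24 + 16775/7379 = 306673/177096 ≈ 1.7317)
64838/L = 64838/(306673/177096) = 64838*(177096/306673) = 11482550448/306673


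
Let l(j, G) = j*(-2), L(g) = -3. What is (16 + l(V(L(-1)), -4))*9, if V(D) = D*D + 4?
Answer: -90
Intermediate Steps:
V(D) = 4 + D**2 (V(D) = D**2 + 4 = 4 + D**2)
l(j, G) = -2*j
(16 + l(V(L(-1)), -4))*9 = (16 - 2*(4 + (-3)**2))*9 = (16 - 2*(4 + 9))*9 = (16 - 2*13)*9 = (16 - 26)*9 = -10*9 = -90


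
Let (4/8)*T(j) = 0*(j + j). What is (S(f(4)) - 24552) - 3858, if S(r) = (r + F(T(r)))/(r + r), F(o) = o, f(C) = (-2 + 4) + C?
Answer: -56819/2 ≈ -28410.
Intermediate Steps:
f(C) = 2 + C
T(j) = 0 (T(j) = 2*(0*(j + j)) = 2*(0*(2*j)) = 2*0 = 0)
S(r) = 1/2 (S(r) = (r + 0)/(r + r) = r/((2*r)) = r*(1/(2*r)) = 1/2)
(S(f(4)) - 24552) - 3858 = (1/2 - 24552) - 3858 = -49103/2 - 3858 = -56819/2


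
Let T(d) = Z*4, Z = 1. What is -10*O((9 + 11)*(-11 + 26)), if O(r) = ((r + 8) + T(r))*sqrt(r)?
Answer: -31200*sqrt(3) ≈ -54040.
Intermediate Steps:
T(d) = 4 (T(d) = 1*4 = 4)
O(r) = sqrt(r)*(12 + r) (O(r) = ((r + 8) + 4)*sqrt(r) = ((8 + r) + 4)*sqrt(r) = (12 + r)*sqrt(r) = sqrt(r)*(12 + r))
-10*O((9 + 11)*(-11 + 26)) = -10*sqrt((9 + 11)*(-11 + 26))*(12 + (9 + 11)*(-11 + 26)) = -10*sqrt(20*15)*(12 + 20*15) = -10*sqrt(300)*(12 + 300) = -10*10*sqrt(3)*312 = -31200*sqrt(3)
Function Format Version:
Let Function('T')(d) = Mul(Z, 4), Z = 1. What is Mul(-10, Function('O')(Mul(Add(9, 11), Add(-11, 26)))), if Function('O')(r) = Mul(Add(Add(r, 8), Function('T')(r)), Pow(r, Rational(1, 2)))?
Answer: Mul(-31200, Pow(3, Rational(1, 2))) ≈ -54040.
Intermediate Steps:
Function('T')(d) = 4 (Function('T')(d) = Mul(1, 4) = 4)
Function('O')(r) = Mul(Pow(r, Rational(1, 2)), Add(12, r)) (Function('O')(r) = Mul(Add(Add(r, 8), 4), Pow(r, Rational(1, 2))) = Mul(Add(Add(8, r), 4), Pow(r, Rational(1, 2))) = Mul(Add(12, r), Pow(r, Rational(1, 2))) = Mul(Pow(r, Rational(1, 2)), Add(12, r)))
Mul(-10, Function('O')(Mul(Add(9, 11), Add(-11, 26)))) = Mul(-10, Mul(Pow(Mul(Add(9, 11), Add(-11, 26)), Rational(1, 2)), Add(12, Mul(Add(9, 11), Add(-11, 26))))) = Mul(-10, Mul(Pow(Mul(20, 15), Rational(1, 2)), Add(12, Mul(20, 15)))) = Mul(-10, Mul(Pow(300, Rational(1, 2)), Add(12, 300))) = Mul(-10, Mul(Mul(10, Pow(3, Rational(1, 2))), 312)) = Mul(-10, Mul(3120, Pow(3, Rational(1, 2)))) = Mul(-31200, Pow(3, Rational(1, 2)))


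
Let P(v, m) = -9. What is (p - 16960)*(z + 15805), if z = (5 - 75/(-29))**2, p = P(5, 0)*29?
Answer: -229735114505/841 ≈ -2.7317e+8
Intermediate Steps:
p = -261 (p = -9*29 = -261)
z = 48400/841 (z = (5 - 75*(-1/29))**2 = (5 + 75/29)**2 = (220/29)**2 = 48400/841 ≈ 57.551)
(p - 16960)*(z + 15805) = (-261 - 16960)*(48400/841 + 15805) = -17221*13340405/841 = -229735114505/841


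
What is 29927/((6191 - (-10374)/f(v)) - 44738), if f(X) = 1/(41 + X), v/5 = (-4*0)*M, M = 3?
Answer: 29927/386787 ≈ 0.077373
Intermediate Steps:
v = 0 (v = 5*(-4*0*3) = 5*(0*3) = 5*0 = 0)
29927/((6191 - (-10374)/f(v)) - 44738) = 29927/((6191 - (-10374)/(1/(41 + 0))) - 44738) = 29927/((6191 - (-10374)/(1/41)) - 44738) = 29927/((6191 - (-10374)/1/41) - 44738) = 29927/((6191 - (-10374)*41) - 44738) = 29927/((6191 - 1*(-425334)) - 44738) = 29927/((6191 + 425334) - 44738) = 29927/(431525 - 44738) = 29927/386787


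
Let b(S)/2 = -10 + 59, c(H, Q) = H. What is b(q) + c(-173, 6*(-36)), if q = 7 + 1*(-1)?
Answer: -75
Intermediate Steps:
q = 6 (q = 7 - 1 = 6)
b(S) = 98 (b(S) = 2*(-10 + 59) = 2*49 = 98)
b(q) + c(-173, 6*(-36)) = 98 - 173 = -75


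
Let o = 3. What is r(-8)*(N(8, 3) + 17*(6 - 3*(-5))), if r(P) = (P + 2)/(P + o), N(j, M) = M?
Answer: 432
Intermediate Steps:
r(P) = (2 + P)/(3 + P) (r(P) = (P + 2)/(P + 3) = (2 + P)/(3 + P))
r(-8)*(N(8, 3) + 17*(6 - 3*(-5))) = ((2 - 8)/(3 - 8))*(3 + 17*(6 - 3*(-5))) = (-6/(-5))*(3 + 17*(6 + 15)) = (-⅕*(-6))*(3 + 17*21) = 6*(3 + 357)/5 = (6/5)*360 = 432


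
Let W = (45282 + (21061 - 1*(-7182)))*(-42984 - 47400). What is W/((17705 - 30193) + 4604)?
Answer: 553790300/657 ≈ 8.4291e+5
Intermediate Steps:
W = -6645483600 (W = (45282 + (21061 + 7182))*(-90384) = (45282 + 28243)*(-90384) = 73525*(-90384) = -6645483600)
W/((17705 - 30193) + 4604) = -6645483600/((17705 - 30193) + 4604) = -6645483600/(-12488 + 4604) = -6645483600/(-7884) = -6645483600*(-1/7884) = 553790300/657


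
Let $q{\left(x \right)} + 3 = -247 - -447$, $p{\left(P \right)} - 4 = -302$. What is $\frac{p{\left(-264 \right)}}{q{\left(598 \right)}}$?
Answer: $- \frac{298}{197} \approx -1.5127$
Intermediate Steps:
$p{\left(P \right)} = -298$ ($p{\left(P \right)} = 4 - 302 = -298$)
$q{\left(x \right)} = 197$ ($q{\left(x \right)} = -3 - -200 = -3 + \left(-247 + 447\right) = -3 + 200 = 197$)
$\frac{p{\left(-264 \right)}}{q{\left(598 \right)}} = - \frac{298}{197}$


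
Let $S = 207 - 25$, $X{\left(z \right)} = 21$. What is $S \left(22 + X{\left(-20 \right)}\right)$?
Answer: $7826$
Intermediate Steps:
$S = 182$
$S \left(22 + X{\left(-20 \right)}\right) = 182 \left(22 + 21\right) = 182 \cdot 43 = 7826$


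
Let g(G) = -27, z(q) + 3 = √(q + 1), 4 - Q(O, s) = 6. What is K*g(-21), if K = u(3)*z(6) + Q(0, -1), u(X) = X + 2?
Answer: 459 - 135*√7 ≈ 101.82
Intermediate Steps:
Q(O, s) = -2 (Q(O, s) = 4 - 1*6 = 4 - 6 = -2)
z(q) = -3 + √(1 + q) (z(q) = -3 + √(q + 1) = -3 + √(1 + q))
u(X) = 2 + X
K = -17 + 5*√7 (K = (2 + 3)*(-3 + √(1 + 6)) - 2 = 5*(-3 + √7) - 2 = (-15 + 5*√7) - 2 = -17 + 5*√7 ≈ -3.7712)
K*g(-21) = (-17 + 5*√7)*(-27) = 459 - 135*√7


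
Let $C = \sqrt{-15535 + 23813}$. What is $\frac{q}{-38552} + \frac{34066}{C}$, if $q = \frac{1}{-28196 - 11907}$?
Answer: $\frac{1}{1546050856} + \frac{17033 \sqrt{8278}}{4139} \approx 374.42$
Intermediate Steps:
$C = \sqrt{8278} \approx 90.984$
$q = - \frac{1}{40103}$ ($q = \frac{1}{-40103} = - \frac{1}{40103} \approx -2.4936 \cdot 10^{-5}$)
$\frac{q}{-38552} + \frac{34066}{C} = - \frac{1}{40103 \left(-38552\right)} + \frac{34066}{\sqrt{8278}} = \left(- \frac{1}{40103}\right) \left(- \frac{1}{38552}\right) + 34066 \frac{\sqrt{8278}}{8278} = \frac{1}{1546050856} + \frac{17033 \sqrt{8278}}{4139}$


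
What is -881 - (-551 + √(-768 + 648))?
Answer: -330 - 2*I*√30 ≈ -330.0 - 10.954*I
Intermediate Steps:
-881 - (-551 + √(-768 + 648)) = -881 - (-551 + √(-120)) = -881 - (-551 + 2*I*√30) = -881 + (551 - 2*I*√30) = -330 - 2*I*√30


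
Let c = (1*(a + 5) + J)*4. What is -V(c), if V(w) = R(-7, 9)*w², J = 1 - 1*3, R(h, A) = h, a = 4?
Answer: 5488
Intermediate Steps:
J = -2 (J = 1 - 3 = -2)
c = 28 (c = (1*(4 + 5) - 2)*4 = (1*9 - 2)*4 = (9 - 2)*4 = 7*4 = 28)
V(w) = -7*w²
-V(c) = -(-7)*28² = -(-7)*784 = -1*(-5488) = 5488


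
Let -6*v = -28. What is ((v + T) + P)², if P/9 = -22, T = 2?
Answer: 329476/9 ≈ 36608.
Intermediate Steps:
v = 14/3 (v = -⅙*(-28) = 14/3 ≈ 4.6667)
P = -198 (P = 9*(-22) = -198)
((v + T) + P)² = ((14/3 + 2) - 198)² = (20/3 - 198)² = (-574/3)² = 329476/9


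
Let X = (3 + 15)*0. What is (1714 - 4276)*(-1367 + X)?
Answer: 3502254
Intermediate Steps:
X = 0 (X = 18*0 = 0)
(1714 - 4276)*(-1367 + X) = (1714 - 4276)*(-1367 + 0) = -2562*(-1367) = 3502254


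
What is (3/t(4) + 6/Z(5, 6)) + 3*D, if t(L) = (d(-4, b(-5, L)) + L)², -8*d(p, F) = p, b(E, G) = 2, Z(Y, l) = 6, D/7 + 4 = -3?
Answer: -3938/27 ≈ -145.85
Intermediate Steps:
D = -49 (D = -28 + 7*(-3) = -28 - 21 = -49)
d(p, F) = -p/8
t(L) = (½ + L)² (t(L) = (-⅛*(-4) + L)² = (½ + L)²)
(3/t(4) + 6/Z(5, 6)) + 3*D = (3/(((1 + 2*4)²/4)) + 6/6) + 3*(-49) = (3/(((1 + 8)²/4)) + 6*(⅙)) - 147 = (3/(((¼)*9²)) + 1) - 147 = (3/(((¼)*81)) + 1) - 147 = (3/(81/4) + 1) - 147 = (3*(4/81) + 1) - 147 = (4/27 + 1) - 147 = 31/27 - 147 = -3938/27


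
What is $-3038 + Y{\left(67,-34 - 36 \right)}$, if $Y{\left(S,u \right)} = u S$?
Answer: $-7728$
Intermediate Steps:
$Y{\left(S,u \right)} = S u$
$-3038 + Y{\left(67,-34 - 36 \right)} = -3038 + 67 \left(-34 - 36\right) = -3038 + 67 \left(-70\right) = -3038 - 4690 = -7728$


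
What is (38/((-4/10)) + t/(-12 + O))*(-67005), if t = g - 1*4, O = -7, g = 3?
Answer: 120877020/19 ≈ 6.3620e+6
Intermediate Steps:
t = -1 (t = 3 - 1*4 = 3 - 4 = -1)
(38/((-4/10)) + t/(-12 + O))*(-67005) = (38/((-4/10)) - 1/(-12 - 7))*(-67005) = (38/((-4*⅒)) - 1/(-19))*(-67005) = (38/(-⅖) - 1*(-1/19))*(-67005) = (38*(-5/2) + 1/19)*(-67005) = (-95 + 1/19)*(-67005) = -1804/19*(-67005) = 120877020/19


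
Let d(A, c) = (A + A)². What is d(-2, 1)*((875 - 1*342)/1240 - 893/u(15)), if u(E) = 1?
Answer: -2213574/155 ≈ -14281.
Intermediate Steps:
d(A, c) = 4*A² (d(A, c) = (2*A)² = 4*A²)
d(-2, 1)*((875 - 1*342)/1240 - 893/u(15)) = (4*(-2)²)*((875 - 1*342)/1240 - 893/1) = (4*4)*((875 - 342)*(1/1240) - 893*1) = 16*(533*(1/1240) - 893) = 16*(533/1240 - 893) = 16*(-1106787/1240) = -2213574/155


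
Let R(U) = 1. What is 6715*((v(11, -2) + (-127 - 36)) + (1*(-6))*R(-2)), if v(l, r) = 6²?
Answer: -893095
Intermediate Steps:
v(l, r) = 36
6715*((v(11, -2) + (-127 - 36)) + (1*(-6))*R(-2)) = 6715*((36 + (-127 - 36)) + (1*(-6))*1) = 6715*((36 - 163) - 6*1) = 6715*(-127 - 6) = 6715*(-133) = -893095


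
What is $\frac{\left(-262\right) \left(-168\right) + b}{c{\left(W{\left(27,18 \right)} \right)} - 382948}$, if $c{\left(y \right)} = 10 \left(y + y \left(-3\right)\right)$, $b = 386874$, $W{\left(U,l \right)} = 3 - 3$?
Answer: $- \frac{215445}{191474} \approx -1.1252$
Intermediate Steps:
$W{\left(U,l \right)} = 0$ ($W{\left(U,l \right)} = 3 - 3 = 0$)
$c{\left(y \right)} = - 20 y$ ($c{\left(y \right)} = 10 \left(y - 3 y\right) = 10 \left(- 2 y\right) = - 20 y$)
$\frac{\left(-262\right) \left(-168\right) + b}{c{\left(W{\left(27,18 \right)} \right)} - 382948} = \frac{\left(-262\right) \left(-168\right) + 386874}{\left(-20\right) 0 - 382948} = \frac{44016 + 386874}{0 - 382948} = \frac{430890}{-382948} = 430890 \left(- \frac{1}{382948}\right) = - \frac{215445}{191474}$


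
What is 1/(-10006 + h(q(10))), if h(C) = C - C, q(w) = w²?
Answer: -1/10006 ≈ -9.9940e-5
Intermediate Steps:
h(C) = 0
1/(-10006 + h(q(10))) = 1/(-10006 + 0) = 1/(-10006) = -1/10006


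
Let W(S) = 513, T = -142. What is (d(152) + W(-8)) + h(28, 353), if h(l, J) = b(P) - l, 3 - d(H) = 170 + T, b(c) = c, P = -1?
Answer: 459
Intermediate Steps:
d(H) = -25 (d(H) = 3 - (170 - 142) = 3 - 1*28 = 3 - 28 = -25)
h(l, J) = -1 - l
(d(152) + W(-8)) + h(28, 353) = (-25 + 513) + (-1 - 1*28) = 488 + (-1 - 28) = 488 - 29 = 459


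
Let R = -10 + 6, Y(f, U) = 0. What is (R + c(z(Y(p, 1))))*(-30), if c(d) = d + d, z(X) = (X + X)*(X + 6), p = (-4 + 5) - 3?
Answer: 120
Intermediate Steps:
p = -2 (p = 1 - 3 = -2)
z(X) = 2*X*(6 + X) (z(X) = (2*X)*(6 + X) = 2*X*(6 + X))
c(d) = 2*d
R = -4
(R + c(z(Y(p, 1))))*(-30) = (-4 + 2*(2*0*(6 + 0)))*(-30) = (-4 + 2*(2*0*6))*(-30) = (-4 + 2*0)*(-30) = (-4 + 0)*(-30) = -4*(-30) = 120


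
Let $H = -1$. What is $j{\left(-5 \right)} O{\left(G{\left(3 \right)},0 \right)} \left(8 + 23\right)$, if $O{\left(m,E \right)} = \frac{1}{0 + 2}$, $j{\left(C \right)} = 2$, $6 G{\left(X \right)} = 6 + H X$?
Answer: $31$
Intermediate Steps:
$G{\left(X \right)} = 1 - \frac{X}{6}$ ($G{\left(X \right)} = \frac{6 - X}{6} = 1 - \frac{X}{6}$)
$O{\left(m,E \right)} = \frac{1}{2}$
$j{\left(-5 \right)} O{\left(G{\left(3 \right)},0 \right)} \left(8 + 23\right) = 2 \cdot \frac{1}{2} \left(8 + 23\right) = 1 \cdot 31 = 31$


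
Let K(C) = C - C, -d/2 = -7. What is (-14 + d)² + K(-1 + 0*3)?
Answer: 0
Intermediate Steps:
d = 14 (d = -2*(-7) = 14)
K(C) = 0
(-14 + d)² + K(-1 + 0*3) = (-14 + 14)² + 0 = 0² + 0 = 0 + 0 = 0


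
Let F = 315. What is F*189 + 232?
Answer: 59767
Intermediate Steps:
F*189 + 232 = 315*189 + 232 = 59535 + 232 = 59767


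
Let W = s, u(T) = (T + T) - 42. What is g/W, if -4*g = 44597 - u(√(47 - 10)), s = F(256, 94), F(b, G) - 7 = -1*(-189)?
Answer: -911/16 + √37/392 ≈ -56.922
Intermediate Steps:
F(b, G) = 196 (F(b, G) = 7 - 1*(-189) = 7 + 189 = 196)
s = 196
u(T) = -42 + 2*T (u(T) = 2*T - 42 = -42 + 2*T)
W = 196
g = -44639/4 + √37/2 (g = -(44597 - (-42 + 2*√(47 - 10)))/4 = -(44597 - (-42 + 2*√37))/4 = -(44597 + (42 - 2*√37))/4 = -(44639 - 2*√37)/4 = -44639/4 + √37/2 ≈ -11157.)
g/W = (-44639/4 + √37/2)/196 = (-44639/4 + √37/2)*(1/196) = -911/16 + √37/392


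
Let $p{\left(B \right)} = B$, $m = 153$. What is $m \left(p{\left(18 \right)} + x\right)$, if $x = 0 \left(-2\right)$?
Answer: $2754$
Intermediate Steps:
$x = 0$
$m \left(p{\left(18 \right)} + x\right) = 153 \left(18 + 0\right) = 153 \cdot 18 = 2754$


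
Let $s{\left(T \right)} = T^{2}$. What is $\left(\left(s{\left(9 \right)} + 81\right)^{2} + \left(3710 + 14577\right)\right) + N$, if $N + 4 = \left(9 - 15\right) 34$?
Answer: $44323$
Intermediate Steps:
$N = -208$ ($N = -4 + \left(9 - 15\right) 34 = -4 - 204 = -208$)
$\left(\left(s{\left(9 \right)} + 81\right)^{2} + \left(3710 + 14577\right)\right) + N = \left(\left(9^{2} + 81\right)^{2} + \left(3710 + 14577\right)\right) - 208 = \left(\left(81 + 81\right)^{2} + 18287\right) - 208 = \left(162^{2} + 18287\right) - 208 = \left(26244 + 18287\right) - 208 = 44531 - 208 = 44323$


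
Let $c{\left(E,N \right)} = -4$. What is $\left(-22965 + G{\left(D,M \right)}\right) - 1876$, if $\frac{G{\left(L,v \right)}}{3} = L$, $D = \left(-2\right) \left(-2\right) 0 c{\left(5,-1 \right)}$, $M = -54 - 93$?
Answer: $-24841$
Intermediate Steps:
$M = -147$ ($M = -54 - 93 = -147$)
$D = 0$ ($D = \left(-2\right) \left(-2\right) 0 \left(-4\right) = 4 \cdot 0 \left(-4\right) = 0 \left(-4\right) = 0$)
$G{\left(L,v \right)} = 3 L$
$\left(-22965 + G{\left(D,M \right)}\right) - 1876 = \left(-22965 + 3 \cdot 0\right) - 1876 = \left(-22965 + 0\right) - 1876 = -22965 - 1876 = -24841$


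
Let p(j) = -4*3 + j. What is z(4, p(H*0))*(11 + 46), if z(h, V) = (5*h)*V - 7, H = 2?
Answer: -14079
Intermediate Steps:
p(j) = -12 + j
z(h, V) = -7 + 5*V*h (z(h, V) = 5*V*h - 7 = -7 + 5*V*h)
z(4, p(H*0))*(11 + 46) = (-7 + 5*(-12 + 2*0)*4)*(11 + 46) = (-7 + 5*(-12 + 0)*4)*57 = (-7 + 5*(-12)*4)*57 = (-7 - 240)*57 = -247*57 = -14079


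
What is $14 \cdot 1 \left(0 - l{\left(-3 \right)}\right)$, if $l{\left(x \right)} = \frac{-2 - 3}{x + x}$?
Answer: $- \frac{35}{3} \approx -11.667$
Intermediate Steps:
$l{\left(x \right)} = - \frac{5}{2 x}$
$14 \cdot 1 \left(0 - l{\left(-3 \right)}\right) = 14 \cdot 1 \left(0 - - \frac{5}{2 \left(-3\right)}\right) = 14 \left(0 - \left(- \frac{5}{2}\right) \left(- \frac{1}{3}\right)\right) = 14 \left(0 - \frac{5}{6}\right) = 14 \left(- \frac{5}{6}\right) = - \frac{35}{3}$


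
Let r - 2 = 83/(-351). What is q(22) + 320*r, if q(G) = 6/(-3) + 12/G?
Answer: 2173264/3861 ≈ 562.88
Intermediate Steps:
r = 619/351 (r = 2 + 83/(-351) = 2 + 83*(-1/351) = 2 - 83/351 = 619/351 ≈ 1.7635)
q(G) = -2 + 12/G (q(G) = 6*(-1/3) + 12/G = -2 + 12/G)
q(22) + 320*r = (-2 + 12/22) + 320*(619/351) = (-2 + 12*(1/22)) + 198080/351 = (-2 + 6/11) + 198080/351 = -16/11 + 198080/351 = 2173264/3861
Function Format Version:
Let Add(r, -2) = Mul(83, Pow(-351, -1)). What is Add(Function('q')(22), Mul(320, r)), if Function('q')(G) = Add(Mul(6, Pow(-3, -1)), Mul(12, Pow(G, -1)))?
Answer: Rational(2173264, 3861) ≈ 562.88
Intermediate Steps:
r = Rational(619, 351) (r = Add(2, Mul(83, Pow(-351, -1))) = Add(2, Mul(83, Rational(-1, 351))) = Add(2, Rational(-83, 351)) = Rational(619, 351) ≈ 1.7635)
Function('q')(G) = Add(-2, Mul(12, Pow(G, -1))) (Function('q')(G) = Add(Mul(6, Rational(-1, 3)), Mul(12, Pow(G, -1))) = Add(-2, Mul(12, Pow(G, -1))))
Add(Function('q')(22), Mul(320, r)) = Add(Add(-2, Mul(12, Pow(22, -1))), Mul(320, Rational(619, 351))) = Add(Add(-2, Mul(12, Rational(1, 22))), Rational(198080, 351)) = Add(Add(-2, Rational(6, 11)), Rational(198080, 351)) = Add(Rational(-16, 11), Rational(198080, 351)) = Rational(2173264, 3861)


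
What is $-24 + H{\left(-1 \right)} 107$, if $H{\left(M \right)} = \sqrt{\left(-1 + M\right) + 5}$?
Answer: $-24 + 107 \sqrt{3} \approx 161.33$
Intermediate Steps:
$H{\left(M \right)} = \sqrt{4 + M}$
$-24 + H{\left(-1 \right)} 107 = -24 + \sqrt{4 - 1} \cdot 107 = -24 + \sqrt{3} \cdot 107 = -24 + 107 \sqrt{3}$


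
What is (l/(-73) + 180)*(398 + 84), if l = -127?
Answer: 6394694/73 ≈ 87599.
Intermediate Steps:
(l/(-73) + 180)*(398 + 84) = (-127/(-73) + 180)*(398 + 84) = (-127*(-1/73) + 180)*482 = (127/73 + 180)*482 = (13267/73)*482 = 6394694/73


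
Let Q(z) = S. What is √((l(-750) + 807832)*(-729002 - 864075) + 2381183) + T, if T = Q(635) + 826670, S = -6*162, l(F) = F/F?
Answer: 825698 + I*√1286937790958 ≈ 8.257e+5 + 1.1344e+6*I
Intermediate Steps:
l(F) = 1
S = -972
Q(z) = -972
T = 825698 (T = -972 + 826670 = 825698)
√((l(-750) + 807832)*(-729002 - 864075) + 2381183) + T = √((1 + 807832)*(-729002 - 864075) + 2381183) + 825698 = √(807833*(-1593077) + 2381183) + 825698 = √(-1286940172141 + 2381183) + 825698 = √(-1286937790958) + 825698 = I*√1286937790958 + 825698 = 825698 + I*√1286937790958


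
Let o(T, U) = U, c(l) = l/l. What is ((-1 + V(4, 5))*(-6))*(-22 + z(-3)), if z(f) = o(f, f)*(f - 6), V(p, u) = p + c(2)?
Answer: -120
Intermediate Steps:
c(l) = 1
V(p, u) = 1 + p (V(p, u) = p + 1 = 1 + p)
z(f) = f*(-6 + f) (z(f) = f*(f - 6) = f*(-6 + f))
((-1 + V(4, 5))*(-6))*(-22 + z(-3)) = ((-1 + (1 + 4))*(-6))*(-22 - 3*(-6 - 3)) = ((-1 + 5)*(-6))*(-22 - 3*(-9)) = (4*(-6))*(-22 + 27) = -24*5 = -120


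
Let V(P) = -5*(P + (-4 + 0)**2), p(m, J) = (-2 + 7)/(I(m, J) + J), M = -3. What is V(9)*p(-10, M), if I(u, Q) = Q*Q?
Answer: -625/6 ≈ -104.17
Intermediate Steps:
I(u, Q) = Q**2
p(m, J) = 5/(J + J**2) (p(m, J) = (-2 + 7)/(J**2 + J) = 5/(J + J**2))
V(P) = -80 - 5*P (V(P) = -5*(P + (-4)**2) = -5*(P + 16) = -5*(16 + P) = -80 - 5*P)
V(9)*p(-10, M) = (-80 - 5*9)*(5/(-3*(1 - 3))) = (-80 - 45)*(5*(-1/3)/(-2)) = -625*(-1)*(-1)/(3*2) = -125*5/6 = -625/6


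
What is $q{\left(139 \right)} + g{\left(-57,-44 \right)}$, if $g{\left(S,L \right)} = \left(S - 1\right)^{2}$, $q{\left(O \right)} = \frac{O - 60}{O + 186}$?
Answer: $\frac{1093379}{325} \approx 3364.2$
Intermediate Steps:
$q{\left(O \right)} = \frac{-60 + O}{186 + O}$
$g{\left(S,L \right)} = \left(-1 + S\right)^{2}$
$q{\left(139 \right)} + g{\left(-57,-44 \right)} = \frac{-60 + 139}{186 + 139} + \left(-1 - 57\right)^{2} = \frac{1}{325} \cdot 79 + \left(-58\right)^{2} = \frac{1}{325} \cdot 79 + 3364 = \frac{79}{325} + 3364 = \frac{1093379}{325}$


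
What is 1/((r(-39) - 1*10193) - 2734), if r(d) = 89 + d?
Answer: -1/12877 ≈ -7.7658e-5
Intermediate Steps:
1/((r(-39) - 1*10193) - 2734) = 1/(((89 - 39) - 1*10193) - 2734) = 1/((50 - 10193) - 2734) = 1/(-10143 - 2734) = 1/(-12877) = -1/12877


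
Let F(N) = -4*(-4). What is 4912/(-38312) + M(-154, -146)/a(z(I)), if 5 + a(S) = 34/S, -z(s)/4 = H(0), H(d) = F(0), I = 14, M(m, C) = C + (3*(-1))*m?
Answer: -48535046/847653 ≈ -57.258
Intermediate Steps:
M(m, C) = C - 3*m
F(N) = 16
H(d) = 16
z(s) = -64 (z(s) = -4*16 = -64)
a(S) = -5 + 34/S
4912/(-38312) + M(-154, -146)/a(z(I)) = 4912/(-38312) + (-146 - 3*(-154))/(-5 + 34/(-64)) = 4912*(-1/38312) + (-146 + 462)/(-5 + 34*(-1/64)) = -614/4789 + 316/(-5 - 17/32) = -614/4789 + 316/(-177/32) = -614/4789 + 316*(-32/177) = -614/4789 - 10112/177 = -48535046/847653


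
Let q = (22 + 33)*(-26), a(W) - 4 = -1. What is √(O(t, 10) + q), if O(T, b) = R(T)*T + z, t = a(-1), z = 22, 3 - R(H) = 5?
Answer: I*√1414 ≈ 37.603*I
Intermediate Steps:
R(H) = -2 (R(H) = 3 - 1*5 = 3 - 5 = -2)
a(W) = 3 (a(W) = 4 - 1 = 3)
t = 3
O(T, b) = 22 - 2*T (O(T, b) = -2*T + 22 = 22 - 2*T)
q = -1430 (q = 55*(-26) = -1430)
√(O(t, 10) + q) = √((22 - 2*3) - 1430) = √((22 - 6) - 1430) = √(16 - 1430) = √(-1414) = I*√1414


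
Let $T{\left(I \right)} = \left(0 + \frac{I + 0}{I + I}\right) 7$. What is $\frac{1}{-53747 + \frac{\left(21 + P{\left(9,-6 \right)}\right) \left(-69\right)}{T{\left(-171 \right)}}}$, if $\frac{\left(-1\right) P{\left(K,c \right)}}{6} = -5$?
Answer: $- \frac{7}{383267} \approx -1.8264 \cdot 10^{-5}$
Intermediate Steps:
$P{\left(K,c \right)} = 30$ ($P{\left(K,c \right)} = \left(-6\right) \left(-5\right) = 30$)
$T{\left(I \right)} = \frac{7}{2}$ ($T{\left(I \right)} = \left(0 + \frac{I}{2 I}\right) 7 = \left(0 + I \frac{1}{2 I}\right) 7 = \left(0 + \frac{1}{2}\right) 7 = \frac{1}{2} \cdot 7 = \frac{7}{2}$)
$\frac{1}{-53747 + \frac{\left(21 + P{\left(9,-6 \right)}\right) \left(-69\right)}{T{\left(-171 \right)}}} = \frac{1}{-53747 + \frac{\left(21 + 30\right) \left(-69\right)}{\frac{7}{2}}} = \frac{1}{-53747 + 51 \left(-69\right) \frac{2}{7}} = \frac{1}{-53747 - \frac{7038}{7}} = \frac{1}{- \frac{383267}{7}} = - \frac{7}{383267}$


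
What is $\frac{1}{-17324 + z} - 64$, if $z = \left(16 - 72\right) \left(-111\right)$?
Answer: $- \frac{710913}{11108} \approx -64.0$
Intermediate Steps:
$z = 6216$ ($z = \left(-56\right) \left(-111\right) = 6216$)
$\frac{1}{-17324 + z} - 64 = \frac{1}{-17324 + 6216} - 64 = \frac{1}{-11108} - 64 = - \frac{1}{11108} - 64 = - \frac{710913}{11108}$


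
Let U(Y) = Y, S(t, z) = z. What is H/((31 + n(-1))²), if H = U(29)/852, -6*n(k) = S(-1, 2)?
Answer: 87/2403776 ≈ 3.6193e-5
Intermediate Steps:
n(k) = -⅓ (n(k) = -⅙*2 = -⅓)
H = 29/852 ≈ 0.034038
H/((31 + n(-1))²) = 29/(852*((31 - ⅓)²)) = 29/(852*((92/3)²)) = 29/(852*(8464/9)) = (29/852)*(9/8464) = 87/2403776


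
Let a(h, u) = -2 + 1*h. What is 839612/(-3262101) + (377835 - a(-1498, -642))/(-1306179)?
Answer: -259345849487/473431980231 ≈ -0.54780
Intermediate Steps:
a(h, u) = -2 + h
839612/(-3262101) + (377835 - a(-1498, -642))/(-1306179) = 839612/(-3262101) + (377835 - (-2 - 1498))/(-1306179) = 839612*(-1/3262101) + (377835 - 1*(-1500))*(-1/1306179) = -839612/3262101 + (377835 + 1500)*(-1/1306179) = -839612/3262101 + 379335*(-1/1306179) = -839612/3262101 - 126445/435393 = -259345849487/473431980231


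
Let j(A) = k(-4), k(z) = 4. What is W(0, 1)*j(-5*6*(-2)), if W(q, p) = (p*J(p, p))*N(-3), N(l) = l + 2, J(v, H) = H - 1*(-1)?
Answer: -8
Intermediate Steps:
J(v, H) = 1 + H (J(v, H) = H + 1 = 1 + H)
N(l) = 2 + l
j(A) = 4
W(q, p) = -p*(1 + p) (W(q, p) = (p*(1 + p))*(2 - 3) = (p*(1 + p))*(-1) = -p*(1 + p))
W(0, 1)*j(-5*6*(-2)) = -1*1*(1 + 1)*4 = -1*1*2*4 = -2*4 = -8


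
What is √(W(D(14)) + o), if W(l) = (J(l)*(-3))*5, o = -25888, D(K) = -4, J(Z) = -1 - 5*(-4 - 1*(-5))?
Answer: I*√25798 ≈ 160.62*I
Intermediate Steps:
J(Z) = -6 (J(Z) = -1 - 5*(-4 + 5) = -1 - 5*1 = -1 - 5 = -6)
W(l) = 90 (W(l) = -6*(-3)*5 = 18*5 = 90)
√(W(D(14)) + o) = √(90 - 25888) = √(-25798) = I*√25798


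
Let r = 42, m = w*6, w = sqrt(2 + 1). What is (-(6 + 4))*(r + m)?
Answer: -420 - 60*sqrt(3) ≈ -523.92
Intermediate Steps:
w = sqrt(3) ≈ 1.7320
m = 6*sqrt(3) (m = sqrt(3)*6 = 6*sqrt(3) ≈ 10.392)
(-(6 + 4))*(r + m) = (-(6 + 4))*(42 + 6*sqrt(3)) = (-1*10)*(42 + 6*sqrt(3)) = -10*(42 + 6*sqrt(3)) = -420 - 60*sqrt(3)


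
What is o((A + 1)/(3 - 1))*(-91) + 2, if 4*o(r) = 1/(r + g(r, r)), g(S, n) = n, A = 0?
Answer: -83/4 ≈ -20.750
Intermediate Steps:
o(r) = 1/(8*r) (o(r) = 1/(4*(r + r)) = 1/(4*((2*r))) = (1/(2*r))/4 = 1/(8*r))
o((A + 1)/(3 - 1))*(-91) + 2 = (1/(8*(((0 + 1)/(3 - 1)))))*(-91) + 2 = (1/(8*((1/2))))*(-91) + 2 = (1/(8*((1*(1/2)))))*(-91) + 2 = (1/(8*(1/2)))*(-91) + 2 = ((1/8)*2)*(-91) + 2 = (1/4)*(-91) + 2 = -91/4 + 2 = -83/4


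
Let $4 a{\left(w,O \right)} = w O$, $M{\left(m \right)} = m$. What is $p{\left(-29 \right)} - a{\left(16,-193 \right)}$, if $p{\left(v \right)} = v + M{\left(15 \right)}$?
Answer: $758$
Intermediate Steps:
$a{\left(w,O \right)} = \frac{O w}{4}$ ($a{\left(w,O \right)} = \frac{w O}{4} = \frac{O w}{4}$)
$p{\left(v \right)} = 15 + v$ ($p{\left(v \right)} = v + 15 = 15 + v$)
$p{\left(-29 \right)} - a{\left(16,-193 \right)} = \left(15 - 29\right) - \frac{1}{4} \left(-193\right) 16 = -14 - -772 = -14 + 772 = 758$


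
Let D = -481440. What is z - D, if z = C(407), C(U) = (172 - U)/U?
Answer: 195945845/407 ≈ 4.8144e+5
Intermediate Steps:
C(U) = (172 - U)/U
z = -235/407 (z = (172 - 1*407)/407 = (172 - 407)/407 = (1/407)*(-235) = -235/407 ≈ -0.57740)
z - D = -235/407 - 1*(-481440) = -235/407 + 481440 = 195945845/407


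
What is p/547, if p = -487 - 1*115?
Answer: -602/547 ≈ -1.1005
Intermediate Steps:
p = -602 (p = -487 - 115 = -602)
p/547 = -602/547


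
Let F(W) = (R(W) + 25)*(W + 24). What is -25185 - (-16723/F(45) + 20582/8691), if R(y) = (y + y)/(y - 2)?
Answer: -5863433857682/232875345 ≈ -25178.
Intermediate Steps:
R(y) = 2*y/(-2 + y) (R(y) = (2*y)/(-2 + y) = 2*y/(-2 + y))
F(W) = (24 + W)*(25 + 2*W/(-2 + W)) (F(W) = (2*W/(-2 + W) + 25)*(W + 24) = (25 + 2*W/(-2 + W))*(24 + W) = (24 + W)*(25 + 2*W/(-2 + W)))
-25185 - (-16723/F(45) + 20582/8691) = -25185 - (-16723*(-2 + 45)/(-1200 + 27*45**2 + 598*45) + 20582/8691) = -25185 - (-16723*43/(-1200 + 27*2025 + 26910) + 20582*(1/8691)) = -25185 - (-16723*43/(-1200 + 54675 + 26910) + 20582/8691) = -25185 - (-16723/((1/43)*80385) + 20582/8691) = -25185 - (-16723/80385/43 + 20582/8691) = -25185 - (-16723*43/80385 + 20582/8691) = -25185 - (-719089/80385 + 20582/8691) = -25185 - 1*(-1531706143/232875345) = -25185 + 1531706143/232875345 = -5863433857682/232875345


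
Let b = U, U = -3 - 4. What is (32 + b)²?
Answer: 625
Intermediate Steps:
U = -7
b = -7
(32 + b)² = (32 - 7)² = 25² = 625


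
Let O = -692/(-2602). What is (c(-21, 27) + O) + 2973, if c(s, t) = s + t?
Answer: 3876025/1301 ≈ 2979.3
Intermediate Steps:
O = 346/1301 (O = -692*(-1/2602) = 346/1301 ≈ 0.26595)
(c(-21, 27) + O) + 2973 = ((-21 + 27) + 346/1301) + 2973 = (6 + 346/1301) + 2973 = 8152/1301 + 2973 = 3876025/1301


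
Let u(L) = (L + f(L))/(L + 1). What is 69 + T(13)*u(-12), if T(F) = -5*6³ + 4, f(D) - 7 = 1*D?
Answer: -17533/11 ≈ -1593.9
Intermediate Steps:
f(D) = 7 + D (f(D) = 7 + 1*D = 7 + D)
u(L) = (7 + 2*L)/(1 + L) (u(L) = (L + (7 + L))/(L + 1) = (7 + 2*L)/(1 + L))
T(F) = -1076 (T(F) = -5*216 + 4 = -1080 + 4 = -1076)
69 + T(13)*u(-12) = 69 - 1076*(7 + 2*(-12))/(1 - 12) = 69 - 1076*(7 - 24)/(-11) = 69 - (-1076)*(-17)/11 = 69 - 1076*17/11 = 69 - 18292/11 = -17533/11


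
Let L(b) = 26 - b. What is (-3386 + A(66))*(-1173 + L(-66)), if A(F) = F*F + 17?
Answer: -1066947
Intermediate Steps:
A(F) = 17 + F² (A(F) = F² + 17 = 17 + F²)
(-3386 + A(66))*(-1173 + L(-66)) = (-3386 + (17 + 66²))*(-1173 + (26 - 1*(-66))) = (-3386 + (17 + 4356))*(-1173 + (26 + 66)) = (-3386 + 4373)*(-1173 + 92) = 987*(-1081) = -1066947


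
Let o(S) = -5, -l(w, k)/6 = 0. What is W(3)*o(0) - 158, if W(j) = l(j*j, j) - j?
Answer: -143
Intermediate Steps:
l(w, k) = 0 (l(w, k) = -6*0 = 0)
W(j) = -j (W(j) = 0 - j = -j)
W(3)*o(0) - 158 = -1*3*(-5) - 158 = -3*(-5) - 158 = 15 - 158 = -143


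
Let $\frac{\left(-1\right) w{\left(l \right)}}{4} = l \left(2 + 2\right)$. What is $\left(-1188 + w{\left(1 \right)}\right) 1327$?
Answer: $-1597708$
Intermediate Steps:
$w{\left(l \right)} = - 16 l$ ($w{\left(l \right)} = - 4 l \left(2 + 2\right) = - 4 l 4 = - 4 \cdot 4 l = - 16 l$)
$\left(-1188 + w{\left(1 \right)}\right) 1327 = \left(-1188 - 16\right) 1327 = \left(-1204\right) 1327 = -1597708$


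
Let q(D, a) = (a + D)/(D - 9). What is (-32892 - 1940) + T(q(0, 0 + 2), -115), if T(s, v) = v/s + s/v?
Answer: -71031011/2070 ≈ -34315.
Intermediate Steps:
q(D, a) = (D + a)/(-9 + D)
T(s, v) = s/v + v/s
(-32892 - 1940) + T(q(0, 0 + 2), -115) = (-32892 - 1940) + (((0 + (0 + 2))/(-9 + 0))/(-115) - 115*(-9 + 0)/(0 + (0 + 2))) = -34832 + (((0 + 2)/(-9))*(-1/115) - 115*(-9/(0 + 2))) = -34832 + (-⅑*2*(-1/115) - 115/((-⅑*2))) = -34832 + (-2/9*(-1/115) - 115/(-2/9)) = -34832 + (2/1035 - 115*(-9/2)) = -34832 + (2/1035 + 1035/2) = -34832 + 1071229/2070 = -71031011/2070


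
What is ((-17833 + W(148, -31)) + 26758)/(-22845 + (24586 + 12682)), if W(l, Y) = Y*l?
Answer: 4337/14423 ≈ 0.30070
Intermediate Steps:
((-17833 + W(148, -31)) + 26758)/(-22845 + (24586 + 12682)) = ((-17833 - 31*148) + 26758)/(-22845 + (24586 + 12682)) = ((-17833 - 4588) + 26758)/(-22845 + 37268) = (-22421 + 26758)/14423 = 4337*(1/14423) = 4337/14423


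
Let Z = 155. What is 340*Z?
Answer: 52700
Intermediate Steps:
340*Z = 340*155 = 52700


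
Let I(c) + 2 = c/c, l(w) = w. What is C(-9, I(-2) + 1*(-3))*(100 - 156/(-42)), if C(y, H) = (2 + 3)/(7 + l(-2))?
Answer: 726/7 ≈ 103.71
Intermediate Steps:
I(c) = -1 (I(c) = -2 + c/c = -2 + 1 = -1)
C(y, H) = 1 (C(y, H) = (2 + 3)/(7 - 2) = 5/5 = 5*(⅕) = 1)
C(-9, I(-2) + 1*(-3))*(100 - 156/(-42)) = 1*(100 - 156/(-42)) = 1*(100 - 156*(-1/42)) = 1*(100 + 26/7) = 1*(726/7) = 726/7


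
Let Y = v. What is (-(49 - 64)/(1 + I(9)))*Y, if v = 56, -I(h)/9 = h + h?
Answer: -120/23 ≈ -5.2174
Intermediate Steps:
I(h) = -18*h (I(h) = -9*(h + h) = -18*h)
Y = 56
(-(49 - 64)/(1 + I(9)))*Y = -(49 - 64)/(1 - 18*9)*56 = -(-15)/(1 - 162)*56 = -(-15)/(-161)*56 = -(-15)*(-1)/161*56 = -1*15/161*56 = -15/161*56 = -120/23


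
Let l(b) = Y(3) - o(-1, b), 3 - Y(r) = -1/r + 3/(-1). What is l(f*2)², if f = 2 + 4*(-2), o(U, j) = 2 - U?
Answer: 100/9 ≈ 11.111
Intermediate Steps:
Y(r) = 6 + 1/r (Y(r) = 3 - (-1/r + 3/(-1)) = 3 - (-1/r + 3*(-1)) = 3 - (-1/r - 3) = 3 - (-3 - 1/r) = 3 + (3 + 1/r) = 6 + 1/r)
f = -6 (f = 2 - 8 = -6)
l(b) = 10/3 (l(b) = (6 + 1/3) - (2 - 1*(-1)) = (6 + ⅓) - (2 + 1) = 19/3 - 1*3 = 19/3 - 3 = 10/3)
l(f*2)² = (10/3)² = 100/9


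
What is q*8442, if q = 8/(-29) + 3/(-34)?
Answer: -1515339/493 ≈ -3073.7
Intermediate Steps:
q = -359/986 (q = 8*(-1/29) + 3*(-1/34) = -8/29 - 3/34 = -359/986 ≈ -0.36410)
q*8442 = -359/986*8442 = -1515339/493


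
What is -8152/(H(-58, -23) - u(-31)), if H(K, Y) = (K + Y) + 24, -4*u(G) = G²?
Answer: -32608/733 ≈ -44.486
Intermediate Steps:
u(G) = -G²/4
H(K, Y) = 24 + K + Y
-8152/(H(-58, -23) - u(-31)) = -8152/((24 - 58 - 23) - (-1)*(-31)²/4) = -8152/(-57 - (-1)*961/4) = -8152/(-57 - 1*(-961/4)) = -8152/(-57 + 961/4) = -8152/733/4 = -8152*4/733 = -32608/733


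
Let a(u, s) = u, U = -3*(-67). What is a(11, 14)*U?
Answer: 2211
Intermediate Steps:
U = 201
a(11, 14)*U = 11*201 = 2211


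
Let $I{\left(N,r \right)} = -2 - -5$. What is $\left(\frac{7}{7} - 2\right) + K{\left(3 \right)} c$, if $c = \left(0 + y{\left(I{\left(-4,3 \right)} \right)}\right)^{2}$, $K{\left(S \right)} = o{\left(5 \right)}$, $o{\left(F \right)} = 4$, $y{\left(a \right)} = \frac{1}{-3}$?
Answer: $- \frac{5}{9} \approx -0.55556$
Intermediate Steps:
$I{\left(N,r \right)} = 3$ ($I{\left(N,r \right)} = -2 + 5 = 3$)
$y{\left(a \right)} = - \frac{1}{3}$
$K{\left(S \right)} = 4$
$c = \frac{1}{9}$ ($c = \left(0 - \frac{1}{3}\right)^{2} = \left(- \frac{1}{3}\right)^{2} = \frac{1}{9} \approx 0.11111$)
$\left(\frac{7}{7} - 2\right) + K{\left(3 \right)} c = \left(\frac{7}{7} - 2\right) + 4 \cdot \frac{1}{9} = \left(7 \cdot \frac{1}{7} - 2\right) + \frac{4}{9} = \left(1 - 2\right) + \frac{4}{9} = -1 + \frac{4}{9} = - \frac{5}{9}$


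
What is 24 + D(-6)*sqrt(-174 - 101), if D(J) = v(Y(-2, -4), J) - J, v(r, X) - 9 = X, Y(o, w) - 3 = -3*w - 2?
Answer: 24 + 45*I*sqrt(11) ≈ 24.0 + 149.25*I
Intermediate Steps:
Y(o, w) = 1 - 3*w (Y(o, w) = 3 + (-3*w - 2) = 3 + (-2 - 3*w) = 1 - 3*w)
v(r, X) = 9 + X
D(J) = 9 (D(J) = (9 + J) - J = 9)
24 + D(-6)*sqrt(-174 - 101) = 24 + 9*sqrt(-174 - 101) = 24 + 9*sqrt(-275) = 24 + 9*(5*I*sqrt(11)) = 24 + 45*I*sqrt(11)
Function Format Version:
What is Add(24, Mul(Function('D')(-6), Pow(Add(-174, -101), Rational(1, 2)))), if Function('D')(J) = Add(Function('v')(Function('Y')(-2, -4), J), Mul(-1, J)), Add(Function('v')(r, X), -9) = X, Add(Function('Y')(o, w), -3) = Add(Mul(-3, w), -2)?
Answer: Add(24, Mul(45, I, Pow(11, Rational(1, 2)))) ≈ Add(24.000, Mul(149.25, I))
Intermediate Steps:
Function('Y')(o, w) = Add(1, Mul(-3, w)) (Function('Y')(o, w) = Add(3, Add(Mul(-3, w), -2)) = Add(3, Add(-2, Mul(-3, w))) = Add(1, Mul(-3, w)))
Function('v')(r, X) = Add(9, X)
Function('D')(J) = 9 (Function('D')(J) = Add(Add(9, J), Mul(-1, J)) = 9)
Add(24, Mul(Function('D')(-6), Pow(Add(-174, -101), Rational(1, 2)))) = Add(24, Mul(9, Pow(Add(-174, -101), Rational(1, 2)))) = Add(24, Mul(9, Pow(-275, Rational(1, 2)))) = Add(24, Mul(9, Mul(5, I, Pow(11, Rational(1, 2))))) = Add(24, Mul(45, I, Pow(11, Rational(1, 2))))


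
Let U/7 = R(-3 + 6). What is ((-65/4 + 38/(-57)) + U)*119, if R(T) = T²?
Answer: 65807/12 ≈ 5483.9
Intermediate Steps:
U = 63 (U = 7*(-3 + 6)² = 7*3² = 7*9 = 63)
((-65/4 + 38/(-57)) + U)*119 = ((-65/4 + 38/(-57)) + 63)*119 = ((-65*¼ + 38*(-1/57)) + 63)*119 = ((-65/4 - ⅔) + 63)*119 = (-203/12 + 63)*119 = (553/12)*119 = 65807/12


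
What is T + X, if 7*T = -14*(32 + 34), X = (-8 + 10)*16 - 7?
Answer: -107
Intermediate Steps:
X = 25 (X = 2*16 - 7 = 32 - 7 = 25)
T = -132 (T = (-14*(32 + 34))/7 = (-14*66)/7 = (1/7)*(-924) = -132)
T + X = -132 + 25 = -107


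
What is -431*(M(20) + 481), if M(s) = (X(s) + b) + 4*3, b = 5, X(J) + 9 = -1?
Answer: -210328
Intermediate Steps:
X(J) = -10 (X(J) = -9 - 1 = -10)
M(s) = 7 (M(s) = (-10 + 5) + 4*3 = -5 + 12 = 7)
-431*(M(20) + 481) = -431*(7 + 481) = -431*488 = -210328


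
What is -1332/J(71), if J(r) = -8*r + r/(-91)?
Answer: 13468/5751 ≈ 2.3419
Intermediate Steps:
J(r) = -729*r/91 (J(r) = -8*r + r*(-1/91) = -8*r - r/91 = -729*r/91)
-1332/J(71) = -1332/((-729/91*71)) = -1332/(-51759/91) = -1332*(-91/51759) = 13468/5751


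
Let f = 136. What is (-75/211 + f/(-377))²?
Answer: 3245694841/6327725209 ≈ 0.51293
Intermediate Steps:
(-75/211 + f/(-377))² = (-75/211 + 136/(-377))² = (-75*1/211 + 136*(-1/377))² = (-75/211 - 136/377)² = (-56971/79547)² = 3245694841/6327725209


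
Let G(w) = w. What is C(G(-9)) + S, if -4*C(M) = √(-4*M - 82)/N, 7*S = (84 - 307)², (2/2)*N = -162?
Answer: 49729/7 + I*√46/648 ≈ 7104.1 + 0.010467*I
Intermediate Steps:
N = -162
S = 49729/7 (S = (84 - 307)²/7 = (⅐)*(-223)² = (⅐)*49729 = 49729/7 ≈ 7104.1)
C(M) = √(-82 - 4*M)/648 (C(M) = -√(-4*M - 82)/(4*(-162)) = -√(-82 - 4*M)*(-1)/(4*162) = -(-1)*√(-82 - 4*M)/648 = √(-82 - 4*M)/648)
C(G(-9)) + S = √(-82 - 4*(-9))/648 + 49729/7 = √(-82 + 36)/648 + 49729/7 = √(-46)/648 + 49729/7 = (I*√46)/648 + 49729/7 = I*√46/648 + 49729/7 = 49729/7 + I*√46/648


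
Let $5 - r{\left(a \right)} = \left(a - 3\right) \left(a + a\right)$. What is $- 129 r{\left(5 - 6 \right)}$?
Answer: $387$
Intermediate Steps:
$r{\left(a \right)} = 5 - 2 a \left(-3 + a\right)$ ($r{\left(a \right)} = 5 - \left(a - 3\right) \left(a + a\right) = 5 - \left(-3 + a\right) 2 a = 5 - 2 a \left(-3 + a\right)$)
$- 129 r{\left(5 - 6 \right)} = - 129 \left(5 - 2 \left(5 - 6\right)^{2} + 6 \left(5 - 6\right)\right) = - 129 \left(5 - 2 \left(-1\right)^{2} + 6 \left(-1\right)\right) = - 129 \left(5 - 2 - 6\right) = \left(-129\right) \left(-3\right) = 387$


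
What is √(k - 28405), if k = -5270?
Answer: 5*I*√1347 ≈ 183.51*I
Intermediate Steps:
√(k - 28405) = √(-5270 - 28405) = √(-33675) = 5*I*√1347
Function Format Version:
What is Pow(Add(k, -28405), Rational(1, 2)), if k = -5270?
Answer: Mul(5, I, Pow(1347, Rational(1, 2))) ≈ Mul(183.51, I)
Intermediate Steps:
Pow(Add(k, -28405), Rational(1, 2)) = Pow(Add(-5270, -28405), Rational(1, 2)) = Pow(-33675, Rational(1, 2)) = Mul(5, I, Pow(1347, Rational(1, 2)))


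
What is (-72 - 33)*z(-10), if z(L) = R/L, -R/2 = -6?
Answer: 126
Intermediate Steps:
R = 12 (R = -2*(-6) = 12)
z(L) = 12/L
(-72 - 33)*z(-10) = (-72 - 33)*(12/(-10)) = -1260*(-1)/10 = -105*(-6/5) = 126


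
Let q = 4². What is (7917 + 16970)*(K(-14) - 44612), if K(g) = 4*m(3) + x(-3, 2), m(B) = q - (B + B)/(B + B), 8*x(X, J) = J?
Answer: -4435037609/4 ≈ -1.1088e+9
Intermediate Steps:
q = 16
x(X, J) = J/8
m(B) = 15 (m(B) = 16 - (B + B)/(B + B) = 16 - 2*B/(2*B) = 16 - 2*B*1/(2*B) = 16 - 1*1 = 16 - 1 = 15)
K(g) = 241/4 (K(g) = 4*15 + (⅛)*2 = 60 + ¼ = 241/4)
(7917 + 16970)*(K(-14) - 44612) = (7917 + 16970)*(241/4 - 44612) = 24887*(-178207/4) = -4435037609/4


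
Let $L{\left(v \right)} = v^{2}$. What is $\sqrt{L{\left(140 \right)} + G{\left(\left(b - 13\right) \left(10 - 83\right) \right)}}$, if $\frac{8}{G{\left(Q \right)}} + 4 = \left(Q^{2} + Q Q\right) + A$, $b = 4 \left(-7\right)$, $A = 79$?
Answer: $\frac{2 \sqrt{1572847349368884446}}{17916173} \approx 140.0$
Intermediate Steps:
$b = -28$
$G{\left(Q \right)} = \frac{8}{75 + 2 Q^{2}}$ ($G{\left(Q \right)} = \frac{8}{-4 + \left(\left(Q^{2} + Q Q\right) + 79\right)} = \frac{8}{-4 + \left(\left(Q^{2} + Q^{2}\right) + 79\right)} = \frac{8}{-4 + \left(2 Q^{2} + 79\right)} = \frac{8}{-4 + \left(79 + 2 Q^{2}\right)} = \frac{8}{75 + 2 Q^{2}}$)
$\sqrt{L{\left(140 \right)} + G{\left(\left(b - 13\right) \left(10 - 83\right) \right)}} = \sqrt{140^{2} + \frac{8}{75 + 2 \left(\left(-28 - 13\right) \left(10 - 83\right)\right)^{2}}} = \sqrt{19600 + \frac{8}{75 + 2 \left(\left(-41\right) \left(-73\right)\right)^{2}}} = \sqrt{19600 + \frac{8}{75 + 2 \cdot 2993^{2}}} = \sqrt{19600 + \frac{8}{75 + 2 \cdot 8958049}} = \sqrt{19600 + \frac{8}{75 + 17916098}} = \sqrt{19600 + \frac{8}{17916173}} = \sqrt{\frac{351156990808}{17916173}} = \frac{2 \sqrt{1572847349368884446}}{17916173}$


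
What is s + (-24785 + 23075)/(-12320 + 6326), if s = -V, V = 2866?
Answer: -954283/333 ≈ -2865.7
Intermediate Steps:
s = -2866 (s = -1*2866 = -2866)
s + (-24785 + 23075)/(-12320 + 6326) = -2866 + (-24785 + 23075)/(-12320 + 6326) = -2866 - 1710/(-5994) = -2866 - 1710*(-1/5994) = -2866 + 95/333 = -954283/333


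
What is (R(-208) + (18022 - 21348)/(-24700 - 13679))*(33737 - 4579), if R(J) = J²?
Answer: 48414887394356/38379 ≈ 1.2615e+9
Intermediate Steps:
(R(-208) + (18022 - 21348)/(-24700 - 13679))*(33737 - 4579) = ((-208)² + (18022 - 21348)/(-24700 - 13679))*(33737 - 4579) = (43264 - 3326/(-38379))*29158 = (43264 - 3326*(-1/38379))*29158 = (43264 + 3326/38379)*29158 = (1660432382/38379)*29158 = 48414887394356/38379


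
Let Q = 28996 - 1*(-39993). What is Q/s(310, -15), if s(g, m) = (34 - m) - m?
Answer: 68989/64 ≈ 1078.0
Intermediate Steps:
Q = 68989 (Q = 28996 + 39993 = 68989)
s(g, m) = 34 - 2*m
Q/s(310, -15) = 68989/(34 - 2*(-15)) = 68989/(34 + 30) = 68989/64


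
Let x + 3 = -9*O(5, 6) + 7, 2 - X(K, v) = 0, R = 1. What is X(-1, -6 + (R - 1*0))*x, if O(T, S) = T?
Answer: -82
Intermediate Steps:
X(K, v) = 2 (X(K, v) = 2 - 1*0 = 2 + 0 = 2)
x = -41 (x = -3 + (-9*5 + 7) = -3 + (-45 + 7) = -3 - 38 = -41)
X(-1, -6 + (R - 1*0))*x = 2*(-41) = -82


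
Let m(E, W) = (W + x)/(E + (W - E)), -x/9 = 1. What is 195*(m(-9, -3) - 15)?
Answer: -2145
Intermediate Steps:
x = -9 (x = -9*1 = -9)
m(E, W) = (-9 + W)/W (m(E, W) = (W - 9)/(E + (W - E)) = (-9 + W)/W)
195*(m(-9, -3) - 15) = 195*((-9 - 3)/(-3) - 15) = 195*(-⅓*(-12) - 15) = 195*(4 - 15) = 195*(-11) = -2145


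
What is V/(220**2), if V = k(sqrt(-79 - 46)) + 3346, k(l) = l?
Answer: 1673/24200 + I*sqrt(5)/9680 ≈ 0.069132 + 0.000231*I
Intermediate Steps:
V = 3346 + 5*I*sqrt(5) (V = sqrt(-79 - 46) + 3346 = sqrt(-125) + 3346 = 5*I*sqrt(5) + 3346 = 3346 + 5*I*sqrt(5) ≈ 3346.0 + 11.18*I)
V/(220**2) = (3346 + 5*I*sqrt(5))/(220**2) = (3346 + 5*I*sqrt(5))/48400 = (3346 + 5*I*sqrt(5))*(1/48400) = 1673/24200 + I*sqrt(5)/9680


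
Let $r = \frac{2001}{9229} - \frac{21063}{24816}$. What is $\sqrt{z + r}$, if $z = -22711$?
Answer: $\frac{i \sqrt{68371220436078065}}{1735052} \approx 150.7 i$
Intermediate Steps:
$r = - \frac{4385867}{6940208}$ ($r = 2001 \cdot \frac{1}{9229} - \frac{7021}{8272} = \frac{2001}{9229} - \frac{7021}{8272} = - \frac{4385867}{6940208} \approx -0.63195$)
$\sqrt{z + r} = \sqrt{-22711 - \frac{4385867}{6940208}} = \sqrt{- \frac{157623449755}{6940208}} = \frac{i \sqrt{68371220436078065}}{1735052}$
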